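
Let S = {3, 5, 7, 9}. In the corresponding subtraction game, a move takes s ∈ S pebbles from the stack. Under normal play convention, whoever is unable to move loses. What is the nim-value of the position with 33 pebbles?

G(0) = 0
G(1) = mex{} = 0
G(2) = mex{} = 0
G(3) = mex{0} = 1
G(4) = mex{0} = 1
G(5) = mex{0,0} = 1
G(6) = mex{1,0} = 2
G(7) = mex{1,0,0} = 2
G(8) = mex{1,1,0} = 2
G(9) = mex{2,1,0,0} = 3
G(10) = mex{2,1,1,0} = 3
G(11) = mex{2,2,1,0} = 3
G(12) = mex{3,2,1,1} = 0
G(13) = mex{3,2,2,1} = 0
G(14) = mex{3,3,2,1} = 0
G(15) = mex{0,3,2,2} = 1
G(16) = mex{0,3,3,2} = 1
G(17) = mex{0,0,3,2} = 1
G(18) = mex{1,0,3,3} = 2
G(19) = mex{1,0,0,3} = 2
G(20) = mex{1,1,0,3} = 2
G(21) = mex{2,1,0,0} = 3
G(22) = mex{2,1,1,0} = 3
G(23) = mex{2,2,1,0} = 3
G(24) = mex{3,2,1,1} = 0
G(25) = mex{3,2,2,1} = 0
G(26) = mex{3,3,2,1} = 0
G(27) = mex{0,3,2,2} = 1
G(28) = mex{0,3,3,2} = 1
G(29) = mex{0,0,3,2} = 1
G(30) = mex{1,0,3,3} = 2
G(31) = mex{1,0,0,3} = 2
G(32) = mex{1,1,0,3} = 2
G(33) = mex{2,1,0,0} = 3

3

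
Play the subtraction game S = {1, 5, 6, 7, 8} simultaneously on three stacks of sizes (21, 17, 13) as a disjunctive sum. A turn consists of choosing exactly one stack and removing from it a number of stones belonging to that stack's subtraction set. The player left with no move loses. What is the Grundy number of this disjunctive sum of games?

All stacks use S = {1, 5, 6, 7, 8}:
n :  0  1  2  3  4  5  6  7  8  9 10 11 12 13 14 15 16 17 18 19 20 21
G :  0  1  0  1  0  1  2  3  2  3  2  3  4  0  1  0  1  0  1  2  3  2
Stack A: G(21) = 2.
Stack B: G(17) = 0.
Stack C: G(13) = 0.
Combined Grundy value = 2 ⊕ 0 ⊕ 0 = 2.

2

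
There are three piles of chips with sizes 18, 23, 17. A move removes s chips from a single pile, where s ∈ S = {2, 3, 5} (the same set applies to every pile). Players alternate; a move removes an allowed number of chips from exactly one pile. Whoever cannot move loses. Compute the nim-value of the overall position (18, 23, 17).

All piles use S = {2, 3, 5}:
n :  0  1  2  3  4  5  6  7  8  9 10 11 12 13 14 15 16 17 18 19 20 21 22 23
G :  0  0  1  1  2  2  3  0  0  1  1  2  2  3  0  0  1  1  2  2  3  0  0  1
Pile A: G(18) = 2.
Pile B: G(23) = 1.
Pile C: G(17) = 1.
Combined Grundy value = 2 ⊕ 1 ⊕ 1 = 2.

2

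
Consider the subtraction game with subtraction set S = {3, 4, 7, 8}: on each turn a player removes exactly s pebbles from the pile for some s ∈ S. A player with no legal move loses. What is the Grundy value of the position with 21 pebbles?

G(0) = 0
G(1) = mex{} = 0
G(2) = mex{} = 0
G(3) = mex{0} = 1
G(4) = mex{0,0} = 1
G(5) = mex{0,0} = 1
G(6) = mex{1,0} = 2
G(7) = mex{1,1,0} = 2
G(8) = mex{1,1,0,0} = 2
G(9) = mex{2,1,0,0} = 3
G(10) = mex{2,2,1,0} = 3
G(11) = mex{2,2,1,1} = 0
G(12) = mex{3,2,1,1} = 0
G(13) = mex{3,3,2,1} = 0
G(14) = mex{0,3,2,2} = 1
G(15) = mex{0,0,2,2} = 1
G(16) = mex{0,0,3,2} = 1
G(17) = mex{1,0,3,3} = 2
G(18) = mex{1,1,0,3} = 2
G(19) = mex{1,1,0,0} = 2
G(20) = mex{2,1,0,0} = 3
G(21) = mex{2,2,1,0} = 3

3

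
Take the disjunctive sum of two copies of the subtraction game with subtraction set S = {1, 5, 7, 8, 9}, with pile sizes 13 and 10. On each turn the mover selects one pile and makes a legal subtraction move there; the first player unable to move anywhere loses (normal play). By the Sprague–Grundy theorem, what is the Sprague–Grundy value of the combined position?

1

All piles use S = {1, 5, 7, 8, 9}:
G(0) = 0
G(1) = mex{0} = 1
G(2) = mex{1} = 0
G(3) = mex{0} = 1
G(4) = mex{1} = 0
G(5) = mex{0,0} = 1
G(6) = mex{1,1} = 0
G(7) = mex{0,0,0} = 1
G(8) = mex{1,1,1,0} = 2
G(9) = mex{2,0,0,1,0} = 3
G(10) = mex{3,1,1,0,1} = 2
G(11) = mex{2,0,0,1,0} = 3
G(12) = mex{3,1,1,0,1} = 2
G(13) = mex{2,2,0,1,0} = 3
Pile A: G(13) = 3.
Pile B: G(10) = 2.
Combined Grundy value = 3 ⊕ 2 = 1.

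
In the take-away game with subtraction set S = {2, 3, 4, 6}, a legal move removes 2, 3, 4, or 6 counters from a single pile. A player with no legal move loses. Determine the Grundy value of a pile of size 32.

0

G(0) = 0
G(1) = mex{} = 0
G(2) = mex{0} = 1
G(3) = mex{0,0} = 1
G(4) = mex{1,0,0} = 2
G(5) = mex{1,1,0} = 2
G(6) = mex{2,1,1,0} = 3
G(7) = mex{2,2,1,0} = 3
G(8) = mex{3,2,2,1} = 0
G(9) = mex{3,3,2,1} = 0
G(10) = mex{0,3,3,2} = 1
G(11) = mex{0,0,3,2} = 1
G(12) = mex{1,0,0,3} = 2
G(13) = mex{1,1,0,3} = 2
G(14) = mex{2,1,1,0} = 3
G(15) = mex{2,2,1,0} = 3
G(16) = mex{3,2,2,1} = 0
G(17) = mex{3,3,2,1} = 0
G(18) = mex{0,3,3,2} = 1
G(19) = mex{0,0,3,2} = 1
G(20) = mex{1,0,0,3} = 2
G(21) = mex{1,1,0,3} = 2
G(22) = mex{2,1,1,0} = 3
G(23) = mex{2,2,1,0} = 3
G(24) = mex{3,2,2,1} = 0
G(25) = mex{3,3,2,1} = 0
G(26) = mex{0,3,3,2} = 1
G(27) = mex{0,0,3,2} = 1
G(28) = mex{1,0,0,3} = 2
G(29) = mex{1,1,0,3} = 2
G(30) = mex{2,1,1,0} = 3
G(31) = mex{2,2,1,0} = 3
G(32) = mex{3,2,2,1} = 0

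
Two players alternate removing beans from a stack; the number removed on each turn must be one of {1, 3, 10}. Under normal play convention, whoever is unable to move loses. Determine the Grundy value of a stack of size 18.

1

n :  0  1  2  3  4  5  6  7  8  9 10 11 12 13 14 15 16 17 18
G :  0  1  0  1  0  1  0  1  0  1  2  3  2  0  1  0  1  0  1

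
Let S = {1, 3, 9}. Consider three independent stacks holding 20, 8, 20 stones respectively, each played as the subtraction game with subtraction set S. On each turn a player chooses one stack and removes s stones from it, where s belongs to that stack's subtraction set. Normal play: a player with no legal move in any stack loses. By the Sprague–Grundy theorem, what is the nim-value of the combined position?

All stacks use S = {1, 3, 9}:
n :  0  1  2  3  4  5  6  7  8  9 10 11 12 13 14 15 16 17 18 19 20
G :  0  1  0  1  0  1  0  1  0  1  0  1  0  1  0  1  0  1  0  1  0
Stack A: G(20) = 0.
Stack B: G(8) = 0.
Stack C: G(20) = 0.
Combined Grundy value = 0 ⊕ 0 ⊕ 0 = 0.

0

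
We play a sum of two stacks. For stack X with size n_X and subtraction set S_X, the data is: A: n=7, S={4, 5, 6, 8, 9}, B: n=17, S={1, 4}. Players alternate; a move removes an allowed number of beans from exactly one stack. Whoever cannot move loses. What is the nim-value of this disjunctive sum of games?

Stack A, S = {4, 5, 6, 8, 9}:
G(0) = 0
G(1) = mex{} = 0
G(2) = mex{} = 0
G(3) = mex{} = 0
G(4) = mex{0} = 1
G(5) = mex{0,0} = 1
G(6) = mex{0,0,0} = 1
G(7) = mex{0,0,0} = 1
G_A(7) = 1.
Stack B, S = {1, 4}:
G(0) = 0
G(1) = mex{0} = 1
G(2) = mex{1} = 0
G(3) = mex{0} = 1
G(4) = mex{1,0} = 2
G(5) = mex{2,1} = 0
G(6) = mex{0,0} = 1
G(7) = mex{1,1} = 0
G(8) = mex{0,2} = 1
G(9) = mex{1,0} = 2
G(10) = mex{2,1} = 0
G(11) = mex{0,0} = 1
G(12) = mex{1,1} = 0
G(13) = mex{0,2} = 1
G(14) = mex{1,0} = 2
G(15) = mex{2,1} = 0
G(16) = mex{0,0} = 1
G(17) = mex{1,1} = 0
G_B(17) = 0.
Combined Grundy value = 1 ⊕ 0 = 1.

1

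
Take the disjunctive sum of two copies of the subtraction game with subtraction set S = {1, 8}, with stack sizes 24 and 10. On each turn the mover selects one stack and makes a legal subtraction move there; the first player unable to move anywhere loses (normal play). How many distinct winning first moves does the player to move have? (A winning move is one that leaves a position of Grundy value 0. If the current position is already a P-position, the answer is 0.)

All stacks use S = {1, 8}:
G(0) = 0
G(1) = mex{0} = 1
G(2) = mex{1} = 0
G(3) = mex{0} = 1
G(4) = mex{1} = 0
G(5) = mex{0} = 1
G(6) = mex{1} = 0
G(7) = mex{0} = 1
G(8) = mex{1,0} = 2
G(9) = mex{2,1} = 0
G(10) = mex{0,0} = 1
G(11) = mex{1,1} = 0
G(12) = mex{0,0} = 1
G(13) = mex{1,1} = 0
G(14) = mex{0,0} = 1
G(15) = mex{1,1} = 0
G(16) = mex{0,2} = 1
G(17) = mex{1,0} = 2
G(18) = mex{2,1} = 0
G(19) = mex{0,0} = 1
G(20) = mex{1,1} = 0
G(21) = mex{0,0} = 1
G(22) = mex{1,1} = 0
G(23) = mex{0,0} = 1
G(24) = mex{1,1} = 0
Stack A: G(24) = 0.
Stack B: G(10) = 1.
Combined Grundy value = 0 ⊕ 1 = 1.
A winning move leaves total XOR = 0, i.e. changes one component's Grundy value g to g ⊕ X where X is the current total.
Stack A: need g' = 0⊕1 = 1. Options: 24−1→G=1, 24−8→G=1. Hits: 2.
Stack B: need g' = 1⊕1 = 0. Options: 10−1→G=0, 10−8→G=0. Hits: 2.

4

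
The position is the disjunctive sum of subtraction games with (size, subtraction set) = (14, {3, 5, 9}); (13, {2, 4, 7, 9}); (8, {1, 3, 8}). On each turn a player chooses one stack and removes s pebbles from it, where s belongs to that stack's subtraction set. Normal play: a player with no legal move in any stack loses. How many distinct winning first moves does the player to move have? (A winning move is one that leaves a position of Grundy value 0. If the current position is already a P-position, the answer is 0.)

Stack A, S = {3, 5, 9}:
n :  0  1  2  3  4  5  6  7  8  9 10 11 12 13 14
G :  0  0  0  1  1  1  2  2  0  3  3  1  0  2  0
G_A(14) = 0.
Stack B, S = {2, 4, 7, 9}:
G(0) = 0
G(1) = mex{} = 0
G(2) = mex{0} = 1
G(3) = mex{0} = 1
G(4) = mex{1,0} = 2
G(5) = mex{1,0} = 2
G(6) = mex{2,1} = 0
G(7) = mex{2,1,0} = 3
G(8) = mex{0,2,0} = 1
G(9) = mex{3,2,1,0} = 4
G(10) = mex{1,0,1,0} = 2
G(11) = mex{4,3,2,1} = 0
G(12) = mex{2,1,2,1} = 0
G(13) = mex{0,4,0,2} = 1
G_B(13) = 1.
Stack C, S = {1, 3, 8}:
G(0) = 0
G(1) = mex{0} = 1
G(2) = mex{1} = 0
G(3) = mex{0,0} = 1
G(4) = mex{1,1} = 0
G(5) = mex{0,0} = 1
G(6) = mex{1,1} = 0
G(7) = mex{0,0} = 1
G(8) = mex{1,1,0} = 2
G_C(8) = 2.
Combined Grundy value = 0 ⊕ 1 ⊕ 2 = 3.
A winning move leaves total XOR = 0, i.e. changes one component's Grundy value g to g ⊕ X where X is the current total.
Stack A: need g' = 0⊕3 = 3. Options: 14−3→G=1, 14−5→G=3, 14−9→G=1. Hits: 1.
Stack B: need g' = 1⊕3 = 2. Options: 13−2→G=0, 13−4→G=4, 13−7→G=0, 13−9→G=2. Hits: 1.
Stack C: need g' = 2⊕3 = 1. Options: 8−1→G=1, 8−3→G=1, 8−8→G=0. Hits: 2.

4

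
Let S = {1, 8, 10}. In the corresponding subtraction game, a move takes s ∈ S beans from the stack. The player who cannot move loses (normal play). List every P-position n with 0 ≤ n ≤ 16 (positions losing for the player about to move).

n :  0  1  2  3  4  5  6  7  8  9 10 11 12 13 14 15 16
G :  0  1  0  1  0  1  0  1  2  0  1  0  1  0  1  0  1
P-positions are exactly the n with G(n) = 0.

0, 2, 4, 6, 9, 11, 13, 15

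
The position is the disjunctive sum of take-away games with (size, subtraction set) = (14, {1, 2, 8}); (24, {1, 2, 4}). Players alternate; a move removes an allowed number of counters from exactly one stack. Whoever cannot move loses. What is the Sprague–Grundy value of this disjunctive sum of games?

Stack A, S = {1, 2, 8}:
n :  0  1  2  3  4  5  6  7  8  9 10 11 12 13 14
G :  0  1  2  0  1  2  0  1  2  0  1  2  0  1  2
G_A(14) = 2.
Stack B, S = {1, 2, 4}:
G(0) = 0
G(1) = mex{0} = 1
G(2) = mex{1,0} = 2
G(3) = mex{2,1} = 0
G(4) = mex{0,2,0} = 1
G(5) = mex{1,0,1} = 2
G(6) = mex{2,1,2} = 0
G(7) = mex{0,2,0} = 1
G(8) = mex{1,0,1} = 2
G(9) = mex{2,1,2} = 0
G(10) = mex{0,2,0} = 1
G(11) = mex{1,0,1} = 2
G(12) = mex{2,1,2} = 0
G(13) = mex{0,2,0} = 1
G(14) = mex{1,0,1} = 2
G(15) = mex{2,1,2} = 0
G(16) = mex{0,2,0} = 1
G(17) = mex{1,0,1} = 2
G(18) = mex{2,1,2} = 0
G(19) = mex{0,2,0} = 1
G(20) = mex{1,0,1} = 2
G(21) = mex{2,1,2} = 0
G(22) = mex{0,2,0} = 1
G(23) = mex{1,0,1} = 2
G(24) = mex{2,1,2} = 0
G_B(24) = 0.
Combined Grundy value = 2 ⊕ 0 = 2.

2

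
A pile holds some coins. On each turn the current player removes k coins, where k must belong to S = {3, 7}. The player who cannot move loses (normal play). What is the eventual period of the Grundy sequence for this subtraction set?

10

G(0) = 0
G(1) = mex{} = 0
G(2) = mex{} = 0
G(3) = mex{0} = 1
G(4) = mex{0} = 1
G(5) = mex{0} = 1
G(6) = mex{1} = 0
G(7) = mex{1,0} = 2
G(8) = mex{1,0} = 2
G(9) = mex{0,0} = 1
G(10) = mex{2,1} = 0
G(11) = mex{2,1} = 0
G(12) = mex{1,1} = 0
G(13) = mex{0,0} = 1
G(14) = mex{0,2} = 1
G(15) = mex{0,2} = 1
G(16) = mex{1,1} = 0
G(17) = mex{1,0} = 2
G(18) = mex{1,0} = 2
G(19) = mex{0,0} = 1
G(20) = mex{2,1} = 0
G(21) = mex{2,1} = 0
G(n+10) = G(n) holds for n = 0,…,6 (a full window of length max(S) = 7), so the sequence is purely periodic with period 10.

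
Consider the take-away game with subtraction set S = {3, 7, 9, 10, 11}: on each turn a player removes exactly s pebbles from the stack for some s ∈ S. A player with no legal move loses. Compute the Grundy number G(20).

G(0) = 0
G(1) = mex{} = 0
G(2) = mex{} = 0
G(3) = mex{0} = 1
G(4) = mex{0} = 1
G(5) = mex{0} = 1
G(6) = mex{1} = 0
G(7) = mex{1,0} = 2
G(8) = mex{1,0} = 2
G(9) = mex{0,0,0} = 1
G(10) = mex{2,1,0,0} = 3
G(11) = mex{2,1,0,0,0} = 3
G(12) = mex{1,1,1,0,0} = 2
G(13) = mex{3,0,1,1,0} = 2
G(14) = mex{3,2,1,1,1} = 0
G(15) = mex{2,2,0,1,1} = 3
G(16) = mex{2,1,2,0,1} = 3
G(17) = mex{0,3,2,2,0} = 1
G(18) = mex{3,3,1,2,2} = 0
G(19) = mex{3,2,3,1,2} = 0
G(20) = mex{1,2,3,3,1} = 0

0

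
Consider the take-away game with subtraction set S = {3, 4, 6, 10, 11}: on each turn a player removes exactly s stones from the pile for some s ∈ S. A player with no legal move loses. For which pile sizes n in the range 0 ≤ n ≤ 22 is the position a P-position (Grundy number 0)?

n :  0  1  2  3  4  5  6  7  8  9 10 11 12 13 14 15 16 17 18 19 20 21 22
G :  0  0  0  1  1  1  2  2  2  0  3  3  1  4  0  2  0  1  3  1  2  0  2
P-positions are exactly the n with G(n) = 0.

0, 1, 2, 9, 14, 16, 21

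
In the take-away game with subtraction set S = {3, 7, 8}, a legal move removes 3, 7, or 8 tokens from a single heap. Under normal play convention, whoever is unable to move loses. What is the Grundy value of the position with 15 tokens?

1

G(0) = 0
G(1) = mex{} = 0
G(2) = mex{} = 0
G(3) = mex{0} = 1
G(4) = mex{0} = 1
G(5) = mex{0} = 1
G(6) = mex{1} = 0
G(7) = mex{1,0} = 2
G(8) = mex{1,0,0} = 2
G(9) = mex{0,0,0} = 1
G(10) = mex{2,1,0} = 3
G(11) = mex{2,1,1} = 0
G(12) = mex{1,1,1} = 0
G(13) = mex{3,0,1} = 2
G(14) = mex{0,2,0} = 1
G(15) = mex{0,2,2} = 1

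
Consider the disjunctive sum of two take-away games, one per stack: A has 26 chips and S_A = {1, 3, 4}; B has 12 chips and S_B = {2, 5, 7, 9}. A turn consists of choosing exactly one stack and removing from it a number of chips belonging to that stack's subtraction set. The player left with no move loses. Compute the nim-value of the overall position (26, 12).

Stack A, S = {1, 3, 4}:
G(0) = 0
G(1) = mex{0} = 1
G(2) = mex{1} = 0
G(3) = mex{0,0} = 1
G(4) = mex{1,1,0} = 2
G(5) = mex{2,0,1} = 3
G(6) = mex{3,1,0} = 2
G(7) = mex{2,2,1} = 0
G(8) = mex{0,3,2} = 1
G(9) = mex{1,2,3} = 0
G(10) = mex{0,0,2} = 1
G(11) = mex{1,1,0} = 2
G(12) = mex{2,0,1} = 3
G(13) = mex{3,1,0} = 2
G(14) = mex{2,2,1} = 0
G(15) = mex{0,3,2} = 1
G(16) = mex{1,2,3} = 0
G(17) = mex{0,0,2} = 1
G(18) = mex{1,1,0} = 2
G(19) = mex{2,0,1} = 3
G(20) = mex{3,1,0} = 2
G(21) = mex{2,2,1} = 0
G(22) = mex{0,3,2} = 1
G(23) = mex{1,2,3} = 0
G(24) = mex{0,0,2} = 1
G(25) = mex{1,1,0} = 2
G(26) = mex{2,0,1} = 3
G_A(26) = 3.
Stack B, S = {2, 5, 7, 9}:
n :  0  1  2  3  4  5  6  7  8  9 10 11 12
G :  0  0  1  1  0  2  1  3  2  2  3  3  0
G_B(12) = 0.
Combined Grundy value = 3 ⊕ 0 = 3.

3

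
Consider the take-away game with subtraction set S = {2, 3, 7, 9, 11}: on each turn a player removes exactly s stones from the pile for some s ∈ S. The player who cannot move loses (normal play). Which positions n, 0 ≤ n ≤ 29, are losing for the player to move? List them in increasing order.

0, 1, 5, 6, 18, 19, 23, 24

n :  0  1  2  3  4  5  6  7  8  9 10 11 12 13 14 15 16 17 18 19 20 21 22 23 24 25 26 27 28 29
G :  0  0  1  1  2  0  0  1  1  2  2  3  3  4  2  5  3  3  0  0  1  1  2  0  0  1  1  2  2  3
P-positions are exactly the n with G(n) = 0.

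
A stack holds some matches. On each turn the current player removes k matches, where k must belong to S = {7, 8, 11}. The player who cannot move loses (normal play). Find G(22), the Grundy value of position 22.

n :  0  1  2  3  4  5  6  7  8  9 10 11 12 13 14 15 16 17 18 19 20 21 22
G :  0  0  0  0  0  0  0  1  1  1  1  1  1  1  2  2  2  2  0  0  0  0  0

0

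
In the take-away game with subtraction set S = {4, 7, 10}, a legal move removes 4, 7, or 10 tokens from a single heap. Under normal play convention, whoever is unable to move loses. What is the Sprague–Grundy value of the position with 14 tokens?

0

n :  0  1  2  3  4  5  6  7  8  9 10 11 12 13 14
G :  0  0  0  0  1  1  1  1  2  2  2  2  3  3  0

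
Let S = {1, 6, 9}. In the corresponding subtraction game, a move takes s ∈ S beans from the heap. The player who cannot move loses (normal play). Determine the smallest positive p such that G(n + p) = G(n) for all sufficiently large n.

G(0) = 0
G(1) = mex{0} = 1
G(2) = mex{1} = 0
G(3) = mex{0} = 1
G(4) = mex{1} = 0
G(5) = mex{0} = 1
G(6) = mex{1,0} = 2
G(7) = mex{2,1} = 0
G(8) = mex{0,0} = 1
G(9) = mex{1,1,0} = 2
G(10) = mex{2,0,1} = 3
G(11) = mex{3,1,0} = 2
G(12) = mex{2,2,1} = 0
G(13) = mex{0,0,0} = 1
G(14) = mex{1,1,1} = 0
G(15) = mex{0,2,2} = 1
G(16) = mex{1,3,0} = 2
G(17) = mex{2,2,1} = 0
G(18) = mex{0,0,2} = 1
G(19) = mex{1,1,3} = 0
G(20) = mex{0,0,2} = 1
G(21) = mex{1,1,0} = 2
G(22) = mex{2,2,1} = 0
G(23) = mex{0,0,0} = 1
G(24) = mex{1,1,1} = 0
G(25) = mex{0,0,2} = 1
G(26) = mex{1,1,0} = 2
From n = 11 onward G(n+5) = G(n); since this holds over max(S) = 9 consecutive positions the period is 5 (pre-period 11).

5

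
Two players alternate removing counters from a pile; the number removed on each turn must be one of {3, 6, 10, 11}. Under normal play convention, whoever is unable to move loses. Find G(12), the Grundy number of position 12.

n :  0  1  2  3  4  5  6  7  8  9 10 11 12
G :  0  0  0  1  1  1  2  2  2  0  3  3  1

1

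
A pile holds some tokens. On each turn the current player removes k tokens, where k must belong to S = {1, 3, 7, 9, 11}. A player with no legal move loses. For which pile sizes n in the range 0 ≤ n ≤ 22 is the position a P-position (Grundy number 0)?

n :  0  1  2  3  4  5  6  7  8  9 10 11 12 13 14 15 16 17 18 19 20 21 22
G :  0  1  0  1  0  1  0  1  0  1  0  1  0  1  0  1  0  1  0  1  0  1  0
P-positions are exactly the n with G(n) = 0.

0, 2, 4, 6, 8, 10, 12, 14, 16, 18, 20, 22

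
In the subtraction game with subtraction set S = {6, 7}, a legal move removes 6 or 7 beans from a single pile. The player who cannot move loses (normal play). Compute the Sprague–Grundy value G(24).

n :  0  1  2  3  4  5  6  7  8  9 10 11 12 13 14 15 16 17 18 19 20 21 22 23 24
G :  0  0  0  0  0  0  1  1  1  1  1  1  2  0  0  0  0  0  0  1  1  1  1  1  1

1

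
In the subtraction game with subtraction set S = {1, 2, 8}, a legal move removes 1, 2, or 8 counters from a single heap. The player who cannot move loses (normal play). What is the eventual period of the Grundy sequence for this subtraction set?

3

G(0) = 0
G(1) = mex{0} = 1
G(2) = mex{1,0} = 2
G(3) = mex{2,1} = 0
G(4) = mex{0,2} = 1
G(5) = mex{1,0} = 2
G(6) = mex{2,1} = 0
G(7) = mex{0,2} = 1
G(8) = mex{1,0,0} = 2
G(9) = mex{2,1,1} = 0
G(10) = mex{0,2,2} = 1
G(11) = mex{1,0,0} = 2
G(12) = mex{2,1,1} = 0
G(13) = mex{0,2,2} = 1
G(14) = mex{1,0,0} = 2
G(n+3) = G(n) holds for n = 0,…,7 (a full window of length max(S) = 8), so the sequence is purely periodic with period 3.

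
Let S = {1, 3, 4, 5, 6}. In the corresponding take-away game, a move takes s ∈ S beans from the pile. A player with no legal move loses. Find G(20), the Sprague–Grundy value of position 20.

0

G(0) = 0
G(1) = mex{0} = 1
G(2) = mex{1} = 0
G(3) = mex{0,0} = 1
G(4) = mex{1,1,0} = 2
G(5) = mex{2,0,1,0} = 3
G(6) = mex{3,1,0,1,0} = 2
G(7) = mex{2,2,1,0,1} = 3
G(8) = mex{3,3,2,1,0} = 4
G(9) = mex{4,2,3,2,1} = 0
G(10) = mex{0,3,2,3,2} = 1
G(11) = mex{1,4,3,2,3} = 0
G(12) = mex{0,0,4,3,2} = 1
G(13) = mex{1,1,0,4,3} = 2
G(14) = mex{2,0,1,0,4} = 3
G(15) = mex{3,1,0,1,0} = 2
G(16) = mex{2,2,1,0,1} = 3
G(17) = mex{3,3,2,1,0} = 4
G(18) = mex{4,2,3,2,1} = 0
G(19) = mex{0,3,2,3,2} = 1
G(20) = mex{1,4,3,2,3} = 0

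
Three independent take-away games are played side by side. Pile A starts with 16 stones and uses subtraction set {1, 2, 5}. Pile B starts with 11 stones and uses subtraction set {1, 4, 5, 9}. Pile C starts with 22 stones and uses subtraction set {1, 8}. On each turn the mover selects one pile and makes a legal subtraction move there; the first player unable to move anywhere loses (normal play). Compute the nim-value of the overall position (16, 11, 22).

Pile A, S = {1, 2, 5}:
G(0) = 0
G(1) = mex{0} = 1
G(2) = mex{1,0} = 2
G(3) = mex{2,1} = 0
G(4) = mex{0,2} = 1
G(5) = mex{1,0,0} = 2
G(6) = mex{2,1,1} = 0
G(7) = mex{0,2,2} = 1
G(8) = mex{1,0,0} = 2
G(9) = mex{2,1,1} = 0
G(10) = mex{0,2,2} = 1
G(11) = mex{1,0,0} = 2
G(12) = mex{2,1,1} = 0
G(13) = mex{0,2,2} = 1
G(14) = mex{1,0,0} = 2
G(15) = mex{2,1,1} = 0
G(16) = mex{0,2,2} = 1
G_A(16) = 1.
Pile B, S = {1, 4, 5, 9}:
G(0) = 0
G(1) = mex{0} = 1
G(2) = mex{1} = 0
G(3) = mex{0} = 1
G(4) = mex{1,0} = 2
G(5) = mex{2,1,0} = 3
G(6) = mex{3,0,1} = 2
G(7) = mex{2,1,0} = 3
G(8) = mex{3,2,1} = 0
G(9) = mex{0,3,2,0} = 1
G(10) = mex{1,2,3,1} = 0
G(11) = mex{0,3,2,0} = 1
G_B(11) = 1.
Pile C, S = {1, 8}:
n :  0  1  2  3  4  5  6  7  8  9 10 11 12 13 14 15 16 17 18 19 20 21 22
G :  0  1  0  1  0  1  0  1  2  0  1  0  1  0  1  0  1  2  0  1  0  1  0
G_C(22) = 0.
Combined Grundy value = 1 ⊕ 1 ⊕ 0 = 0.

0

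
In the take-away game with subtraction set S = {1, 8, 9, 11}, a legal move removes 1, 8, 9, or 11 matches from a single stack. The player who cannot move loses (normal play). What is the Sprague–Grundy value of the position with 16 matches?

n :  0  1  2  3  4  5  6  7  8  9 10 11 12 13 14 15 16
G :  0  1  0  1  0  1  0  1  2  3  2  3  2  3  2  3  0

0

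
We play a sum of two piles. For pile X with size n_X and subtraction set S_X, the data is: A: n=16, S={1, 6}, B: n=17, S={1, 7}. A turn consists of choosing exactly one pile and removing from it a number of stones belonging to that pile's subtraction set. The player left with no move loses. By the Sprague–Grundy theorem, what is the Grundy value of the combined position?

1

Pile A, S = {1, 6}:
n :  0  1  2  3  4  5  6  7  8  9 10 11 12 13 14 15 16
G :  0  1  0  1  0  1  2  0  1  0  1  0  1  2  0  1  0
G_A(16) = 0.
Pile B, S = {1, 7}:
G(0) = 0
G(1) = mex{0} = 1
G(2) = mex{1} = 0
G(3) = mex{0} = 1
G(4) = mex{1} = 0
G(5) = mex{0} = 1
G(6) = mex{1} = 0
G(7) = mex{0,0} = 1
G(8) = mex{1,1} = 0
G(9) = mex{0,0} = 1
G(10) = mex{1,1} = 0
G(11) = mex{0,0} = 1
G(12) = mex{1,1} = 0
G(13) = mex{0,0} = 1
G(14) = mex{1,1} = 0
G(15) = mex{0,0} = 1
G(16) = mex{1,1} = 0
G(17) = mex{0,0} = 1
G_B(17) = 1.
Combined Grundy value = 0 ⊕ 1 = 1.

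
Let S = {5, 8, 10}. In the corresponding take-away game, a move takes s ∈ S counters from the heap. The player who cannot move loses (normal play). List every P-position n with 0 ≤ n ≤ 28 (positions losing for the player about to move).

0, 1, 2, 3, 4, 15, 16, 17, 18, 19

G(0) = 0
G(1) = mex{} = 0
G(2) = mex{} = 0
G(3) = mex{} = 0
G(4) = mex{} = 0
G(5) = mex{0} = 1
G(6) = mex{0} = 1
G(7) = mex{0} = 1
G(8) = mex{0,0} = 1
G(9) = mex{0,0} = 1
G(10) = mex{1,0,0} = 2
G(11) = mex{1,0,0} = 2
G(12) = mex{1,0,0} = 2
G(13) = mex{1,1,0} = 2
G(14) = mex{1,1,0} = 2
G(15) = mex{2,1,1} = 0
G(16) = mex{2,1,1} = 0
G(17) = mex{2,1,1} = 0
G(18) = mex{2,2,1} = 0
G(19) = mex{2,2,1} = 0
G(20) = mex{0,2,2} = 1
G(21) = mex{0,2,2} = 1
G(22) = mex{0,2,2} = 1
G(23) = mex{0,0,2} = 1
G(24) = mex{0,0,2} = 1
G(25) = mex{1,0,0} = 2
G(26) = mex{1,0,0} = 2
G(27) = mex{1,0,0} = 2
G(28) = mex{1,1,0} = 2
P-positions are exactly the n with G(n) = 0.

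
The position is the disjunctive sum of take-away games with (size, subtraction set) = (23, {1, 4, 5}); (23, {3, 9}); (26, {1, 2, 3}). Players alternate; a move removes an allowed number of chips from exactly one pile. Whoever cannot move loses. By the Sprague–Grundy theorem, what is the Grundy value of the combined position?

Pile A, S = {1, 4, 5}:
n :  0  1  2  3  4  5  6  7  8  9 10 11 12 13 14 15 16 17 18 19 20 21 22 23
G :  0  1  0  1  2  3  2  3  0  1  0  1  2  3  2  3  0  1  0  1  2  3  2  3
G_A(23) = 3.
Pile B, S = {3, 9}:
n :  0  1  2  3  4  5  6  7  8  9 10 11 12 13 14 15 16 17 18 19 20 21 22 23
G :  0  0  0  1  1  1  0  0  0  1  1  1  0  0  0  1  1  1  0  0  0  1  1  1
G_B(23) = 1.
Pile C, S = {1, 2, 3}:
G(0) = 0
G(1) = mex{0} = 1
G(2) = mex{1,0} = 2
G(3) = mex{2,1,0} = 3
G(4) = mex{3,2,1} = 0
G(5) = mex{0,3,2} = 1
G(6) = mex{1,0,3} = 2
G(7) = mex{2,1,0} = 3
G(8) = mex{3,2,1} = 0
G(9) = mex{0,3,2} = 1
G(10) = mex{1,0,3} = 2
G(11) = mex{2,1,0} = 3
G(12) = mex{3,2,1} = 0
G(13) = mex{0,3,2} = 1
G(14) = mex{1,0,3} = 2
G(15) = mex{2,1,0} = 3
G(16) = mex{3,2,1} = 0
G(17) = mex{0,3,2} = 1
G(18) = mex{1,0,3} = 2
G(19) = mex{2,1,0} = 3
G(20) = mex{3,2,1} = 0
G(21) = mex{0,3,2} = 1
G(22) = mex{1,0,3} = 2
G(23) = mex{2,1,0} = 3
G(24) = mex{3,2,1} = 0
G(25) = mex{0,3,2} = 1
G(26) = mex{1,0,3} = 2
G_C(26) = 2.
Combined Grundy value = 3 ⊕ 1 ⊕ 2 = 0.

0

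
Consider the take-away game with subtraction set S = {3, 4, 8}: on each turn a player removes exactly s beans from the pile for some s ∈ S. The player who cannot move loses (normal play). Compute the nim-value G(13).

n :  0  1  2  3  4  5  6  7  8  9 10 11 12 13
G :  0  0  0  1  1  1  2  0  2  3  1  3  0  0

0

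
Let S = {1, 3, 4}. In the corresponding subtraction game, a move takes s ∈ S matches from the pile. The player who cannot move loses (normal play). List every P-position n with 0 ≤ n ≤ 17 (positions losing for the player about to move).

0, 2, 7, 9, 14, 16

G(0) = 0
G(1) = mex{0} = 1
G(2) = mex{1} = 0
G(3) = mex{0,0} = 1
G(4) = mex{1,1,0} = 2
G(5) = mex{2,0,1} = 3
G(6) = mex{3,1,0} = 2
G(7) = mex{2,2,1} = 0
G(8) = mex{0,3,2} = 1
G(9) = mex{1,2,3} = 0
G(10) = mex{0,0,2} = 1
G(11) = mex{1,1,0} = 2
G(12) = mex{2,0,1} = 3
G(13) = mex{3,1,0} = 2
G(14) = mex{2,2,1} = 0
G(15) = mex{0,3,2} = 1
G(16) = mex{1,2,3} = 0
G(17) = mex{0,0,2} = 1
P-positions are exactly the n with G(n) = 0.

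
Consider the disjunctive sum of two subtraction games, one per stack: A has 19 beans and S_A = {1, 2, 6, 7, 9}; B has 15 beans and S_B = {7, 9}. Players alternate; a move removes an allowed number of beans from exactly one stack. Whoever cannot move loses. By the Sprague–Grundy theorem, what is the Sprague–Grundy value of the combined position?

Stack A, S = {1, 2, 6, 7, 9}:
G(0) = 0
G(1) = mex{0} = 1
G(2) = mex{1,0} = 2
G(3) = mex{2,1} = 0
G(4) = mex{0,2} = 1
G(5) = mex{1,0} = 2
G(6) = mex{2,1,0} = 3
G(7) = mex{3,2,1,0} = 4
G(8) = mex{4,3,2,1} = 0
G(9) = mex{0,4,0,2,0} = 1
G(10) = mex{1,0,1,0,1} = 2
G(11) = mex{2,1,2,1,2} = 0
G(12) = mex{0,2,3,2,0} = 1
G(13) = mex{1,0,4,3,1} = 2
G(14) = mex{2,1,0,4,2} = 3
G(15) = mex{3,2,1,0,3} = 4
G(16) = mex{4,3,2,1,4} = 0
G(17) = mex{0,4,0,2,0} = 1
G(18) = mex{1,0,1,0,1} = 2
G(19) = mex{2,1,2,1,2} = 0
G_A(19) = 0.
Stack B, S = {7, 9}:
G(0) = 0
G(1) = mex{} = 0
G(2) = mex{} = 0
G(3) = mex{} = 0
G(4) = mex{} = 0
G(5) = mex{} = 0
G(6) = mex{} = 0
G(7) = mex{0} = 1
G(8) = mex{0} = 1
G(9) = mex{0,0} = 1
G(10) = mex{0,0} = 1
G(11) = mex{0,0} = 1
G(12) = mex{0,0} = 1
G(13) = mex{0,0} = 1
G(14) = mex{1,0} = 2
G(15) = mex{1,0} = 2
G_B(15) = 2.
Combined Grundy value = 0 ⊕ 2 = 2.

2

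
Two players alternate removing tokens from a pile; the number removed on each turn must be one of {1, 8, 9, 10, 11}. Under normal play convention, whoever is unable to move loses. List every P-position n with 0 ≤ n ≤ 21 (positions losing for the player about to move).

0, 2, 4, 6, 18, 20

n :  0  1  2  3  4  5  6  7  8  9 10 11 12 13 14 15 16 17 18 19 20 21
G :  0  1  0  1  0  1  0  1  2  3  2  3  2  3  2  3  4  5  0  1  0  1
P-positions are exactly the n with G(n) = 0.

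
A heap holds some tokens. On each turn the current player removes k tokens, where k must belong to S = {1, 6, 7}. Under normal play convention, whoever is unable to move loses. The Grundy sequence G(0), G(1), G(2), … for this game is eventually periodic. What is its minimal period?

G(0) = 0
G(1) = mex{0} = 1
G(2) = mex{1} = 0
G(3) = mex{0} = 1
G(4) = mex{1} = 0
G(5) = mex{0} = 1
G(6) = mex{1,0} = 2
G(7) = mex{2,1,0} = 3
G(8) = mex{3,0,1} = 2
G(9) = mex{2,1,0} = 3
G(10) = mex{3,0,1} = 2
G(11) = mex{2,1,0} = 3
G(12) = mex{3,2,1} = 0
G(13) = mex{0,3,2} = 1
G(14) = mex{1,2,3} = 0
G(15) = mex{0,3,2} = 1
G(16) = mex{1,2,3} = 0
G(17) = mex{0,3,2} = 1
G(18) = mex{1,0,3} = 2
G(19) = mex{2,1,0} = 3
G(20) = mex{3,0,1} = 2
G(21) = mex{2,1,0} = 3
G(22) = mex{3,0,1} = 2
G(23) = mex{2,1,0} = 3
G(24) = mex{3,2,1} = 0
G(25) = mex{0,3,2} = 1
G(n+12) = G(n) holds for n = 0,…,6 (a full window of length max(S) = 7), so the sequence is purely periodic with period 12.

12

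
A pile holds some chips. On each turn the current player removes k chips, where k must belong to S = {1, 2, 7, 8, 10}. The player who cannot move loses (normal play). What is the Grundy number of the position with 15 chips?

n :  0  1  2  3  4  5  6  7  8  9 10 11 12 13 14 15
G :  0  1  2  0  1  2  0  1  2  0  1  2  0  1  2  0

0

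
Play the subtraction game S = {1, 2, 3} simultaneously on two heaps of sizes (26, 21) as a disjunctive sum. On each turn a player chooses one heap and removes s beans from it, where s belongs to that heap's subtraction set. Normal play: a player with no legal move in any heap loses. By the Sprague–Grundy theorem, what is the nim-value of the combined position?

3

All heaps use S = {1, 2, 3}:
n :  0  1  2  3  4  5  6  7  8  9 10 11 12 13 14 15 16 17 18 19 20 21 22 23 24 25 26
G :  0  1  2  3  0  1  2  3  0  1  2  3  0  1  2  3  0  1  2  3  0  1  2  3  0  1  2
Heap A: G(26) = 2.
Heap B: G(21) = 1.
Combined Grundy value = 2 ⊕ 1 = 3.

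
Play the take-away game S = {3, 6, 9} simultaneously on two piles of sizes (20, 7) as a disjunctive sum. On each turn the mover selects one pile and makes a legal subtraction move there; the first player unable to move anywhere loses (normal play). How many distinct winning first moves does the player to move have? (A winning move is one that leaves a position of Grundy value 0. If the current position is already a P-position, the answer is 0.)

All piles use S = {3, 6, 9}:
G(0) = 0
G(1) = mex{} = 0
G(2) = mex{} = 0
G(3) = mex{0} = 1
G(4) = mex{0} = 1
G(5) = mex{0} = 1
G(6) = mex{1,0} = 2
G(7) = mex{1,0} = 2
G(8) = mex{1,0} = 2
G(9) = mex{2,1,0} = 3
G(10) = mex{2,1,0} = 3
G(11) = mex{2,1,0} = 3
G(12) = mex{3,2,1} = 0
G(13) = mex{3,2,1} = 0
G(14) = mex{3,2,1} = 0
G(15) = mex{0,3,2} = 1
G(16) = mex{0,3,2} = 1
G(17) = mex{0,3,2} = 1
G(18) = mex{1,0,3} = 2
G(19) = mex{1,0,3} = 2
G(20) = mex{1,0,3} = 2
Pile A: G(20) = 2.
Pile B: G(7) = 2.
Combined Grundy value = 2 ⊕ 2 = 0.
A winning move leaves total XOR = 0, i.e. changes one component's Grundy value g to g ⊕ X where X is the current total.
Pile A: target g' = 2⊕0 = 2, but every legal move changes the Grundy value (mex property), so 0 moves.
Pile B: target g' = 2⊕0 = 2, but every legal move changes the Grundy value (mex property), so 0 moves.

0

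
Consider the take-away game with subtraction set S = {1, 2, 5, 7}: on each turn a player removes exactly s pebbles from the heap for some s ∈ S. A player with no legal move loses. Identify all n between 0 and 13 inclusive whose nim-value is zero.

0, 3, 6, 9, 12

G(0) = 0
G(1) = mex{0} = 1
G(2) = mex{1,0} = 2
G(3) = mex{2,1} = 0
G(4) = mex{0,2} = 1
G(5) = mex{1,0,0} = 2
G(6) = mex{2,1,1} = 0
G(7) = mex{0,2,2,0} = 1
G(8) = mex{1,0,0,1} = 2
G(9) = mex{2,1,1,2} = 0
G(10) = mex{0,2,2,0} = 1
G(11) = mex{1,0,0,1} = 2
G(12) = mex{2,1,1,2} = 0
G(13) = mex{0,2,2,0} = 1
P-positions are exactly the n with G(n) = 0.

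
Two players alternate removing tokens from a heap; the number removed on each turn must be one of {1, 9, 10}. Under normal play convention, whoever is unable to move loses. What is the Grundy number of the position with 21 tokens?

G(0) = 0
G(1) = mex{0} = 1
G(2) = mex{1} = 0
G(3) = mex{0} = 1
G(4) = mex{1} = 0
G(5) = mex{0} = 1
G(6) = mex{1} = 0
G(7) = mex{0} = 1
G(8) = mex{1} = 0
G(9) = mex{0,0} = 1
G(10) = mex{1,1,0} = 2
G(11) = mex{2,0,1} = 3
G(12) = mex{3,1,0} = 2
G(13) = mex{2,0,1} = 3
G(14) = mex{3,1,0} = 2
G(15) = mex{2,0,1} = 3
G(16) = mex{3,1,0} = 2
G(17) = mex{2,0,1} = 3
G(18) = mex{3,1,0} = 2
G(19) = mex{2,2,1} = 0
G(20) = mex{0,3,2} = 1
G(21) = mex{1,2,3} = 0

0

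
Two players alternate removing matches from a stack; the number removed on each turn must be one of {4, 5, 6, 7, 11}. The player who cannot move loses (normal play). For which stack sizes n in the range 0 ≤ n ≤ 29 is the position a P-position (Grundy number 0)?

0, 1, 2, 3, 15, 16, 17, 18

G(0) = 0
G(1) = mex{} = 0
G(2) = mex{} = 0
G(3) = mex{} = 0
G(4) = mex{0} = 1
G(5) = mex{0,0} = 1
G(6) = mex{0,0,0} = 1
G(7) = mex{0,0,0,0} = 1
G(8) = mex{1,0,0,0} = 2
G(9) = mex{1,1,0,0} = 2
G(10) = mex{1,1,1,0} = 2
G(11) = mex{1,1,1,1,0} = 2
G(12) = mex{2,1,1,1,0} = 3
G(13) = mex{2,2,1,1,0} = 3
G(14) = mex{2,2,2,1,0} = 3
G(15) = mex{2,2,2,2,1} = 0
G(16) = mex{3,2,2,2,1} = 0
G(17) = mex{3,3,2,2,1} = 0
G(18) = mex{3,3,3,2,1} = 0
G(19) = mex{0,3,3,3,2} = 1
G(20) = mex{0,0,3,3,2} = 1
G(21) = mex{0,0,0,3,2} = 1
G(22) = mex{0,0,0,0,2} = 1
G(23) = mex{1,0,0,0,3} = 2
G(24) = mex{1,1,0,0,3} = 2
G(25) = mex{1,1,1,0,3} = 2
G(26) = mex{1,1,1,1,0} = 2
G(27) = mex{2,1,1,1,0} = 3
G(28) = mex{2,2,1,1,0} = 3
G(29) = mex{2,2,2,1,0} = 3
P-positions are exactly the n with G(n) = 0.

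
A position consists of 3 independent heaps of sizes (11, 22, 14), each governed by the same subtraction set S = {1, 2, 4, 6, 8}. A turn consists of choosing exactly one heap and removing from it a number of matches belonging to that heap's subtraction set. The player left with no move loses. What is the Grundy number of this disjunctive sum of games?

All heaps use S = {1, 2, 4, 6, 8}:
n :  0  1  2  3  4  5  6  7  8  9 10 11 12 13 14 15 16 17 18 19 20 21 22
G :  0  1  2  0  1  2  3  4  5  3  0  1  2  0  1  2  3  4  5  3  0  1  2
Heap A: G(11) = 1.
Heap B: G(22) = 2.
Heap C: G(14) = 1.
Combined Grundy value = 1 ⊕ 2 ⊕ 1 = 2.

2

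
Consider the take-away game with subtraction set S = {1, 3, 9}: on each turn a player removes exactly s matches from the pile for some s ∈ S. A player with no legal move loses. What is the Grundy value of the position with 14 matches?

0

G(0) = 0
G(1) = mex{0} = 1
G(2) = mex{1} = 0
G(3) = mex{0,0} = 1
G(4) = mex{1,1} = 0
G(5) = mex{0,0} = 1
G(6) = mex{1,1} = 0
G(7) = mex{0,0} = 1
G(8) = mex{1,1} = 0
G(9) = mex{0,0,0} = 1
G(10) = mex{1,1,1} = 0
G(11) = mex{0,0,0} = 1
G(12) = mex{1,1,1} = 0
G(13) = mex{0,0,0} = 1
G(14) = mex{1,1,1} = 0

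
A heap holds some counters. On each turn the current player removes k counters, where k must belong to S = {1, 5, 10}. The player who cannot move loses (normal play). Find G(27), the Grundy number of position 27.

G(0) = 0
G(1) = mex{0} = 1
G(2) = mex{1} = 0
G(3) = mex{0} = 1
G(4) = mex{1} = 0
G(5) = mex{0,0} = 1
G(6) = mex{1,1} = 0
G(7) = mex{0,0} = 1
G(8) = mex{1,1} = 0
G(9) = mex{0,0} = 1
G(10) = mex{1,1,0} = 2
G(11) = mex{2,0,1} = 3
G(12) = mex{3,1,0} = 2
G(13) = mex{2,0,1} = 3
G(14) = mex{3,1,0} = 2
G(15) = mex{2,2,1} = 0
G(16) = mex{0,3,0} = 1
G(17) = mex{1,2,1} = 0
G(18) = mex{0,3,0} = 1
G(19) = mex{1,2,1} = 0
G(20) = mex{0,0,2} = 1
G(21) = mex{1,1,3} = 0
G(22) = mex{0,0,2} = 1
G(23) = mex{1,1,3} = 0
G(24) = mex{0,0,2} = 1
G(25) = mex{1,1,0} = 2
G(26) = mex{2,0,1} = 3
G(27) = mex{3,1,0} = 2

2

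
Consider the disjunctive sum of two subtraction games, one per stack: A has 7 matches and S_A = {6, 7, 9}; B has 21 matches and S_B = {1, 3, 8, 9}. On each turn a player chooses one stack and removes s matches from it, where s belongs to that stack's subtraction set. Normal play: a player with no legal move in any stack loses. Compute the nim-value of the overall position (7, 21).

Stack A, S = {6, 7, 9}:
n : 0 1 2 3 4 5 6 7
G : 0 0 0 0 0 0 1 1
G_A(7) = 1.
Stack B, S = {1, 3, 8, 9}:
G(0) = 0
G(1) = mex{0} = 1
G(2) = mex{1} = 0
G(3) = mex{0,0} = 1
G(4) = mex{1,1} = 0
G(5) = mex{0,0} = 1
G(6) = mex{1,1} = 0
G(7) = mex{0,0} = 1
G(8) = mex{1,1,0} = 2
G(9) = mex{2,0,1,0} = 3
G(10) = mex{3,1,0,1} = 2
G(11) = mex{2,2,1,0} = 3
G(12) = mex{3,3,0,1} = 2
G(13) = mex{2,2,1,0} = 3
G(14) = mex{3,3,0,1} = 2
G(15) = mex{2,2,1,0} = 3
G(16) = mex{3,3,2,1} = 0
G(17) = mex{0,2,3,2} = 1
G(18) = mex{1,3,2,3} = 0
G(19) = mex{0,0,3,2} = 1
G(20) = mex{1,1,2,3} = 0
G(21) = mex{0,0,3,2} = 1
G_B(21) = 1.
Combined Grundy value = 1 ⊕ 1 = 0.

0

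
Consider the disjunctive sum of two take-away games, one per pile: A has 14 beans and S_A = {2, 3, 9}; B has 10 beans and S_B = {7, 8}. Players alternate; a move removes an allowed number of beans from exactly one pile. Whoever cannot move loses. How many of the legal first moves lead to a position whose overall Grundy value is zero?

Pile A, S = {2, 3, 9}:
G(0) = 0
G(1) = mex{} = 0
G(2) = mex{0} = 1
G(3) = mex{0,0} = 1
G(4) = mex{1,0} = 2
G(5) = mex{1,1} = 0
G(6) = mex{2,1} = 0
G(7) = mex{0,2} = 1
G(8) = mex{0,0} = 1
G(9) = mex{1,0,0} = 2
G(10) = mex{1,1,0} = 2
G(11) = mex{2,1,1} = 0
G(12) = mex{2,2,1} = 0
G(13) = mex{0,2,2} = 1
G(14) = mex{0,0,0} = 1
G_A(14) = 1.
Pile B, S = {7, 8}:
n :  0  1  2  3  4  5  6  7  8  9 10
G :  0  0  0  0  0  0  0  1  1  1  1
G_B(10) = 1.
Combined Grundy value = 1 ⊕ 1 = 0.
A winning move leaves total XOR = 0, i.e. changes one component's Grundy value g to g ⊕ X where X is the current total.
Pile A: target g' = 1⊕0 = 1, but every legal move changes the Grundy value (mex property), so 0 moves.
Pile B: target g' = 1⊕0 = 1, but every legal move changes the Grundy value (mex property), so 0 moves.

0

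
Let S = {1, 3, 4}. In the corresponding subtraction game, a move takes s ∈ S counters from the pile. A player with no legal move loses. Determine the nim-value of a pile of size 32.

2

G(0) = 0
G(1) = mex{0} = 1
G(2) = mex{1} = 0
G(3) = mex{0,0} = 1
G(4) = mex{1,1,0} = 2
G(5) = mex{2,0,1} = 3
G(6) = mex{3,1,0} = 2
G(7) = mex{2,2,1} = 0
G(8) = mex{0,3,2} = 1
G(9) = mex{1,2,3} = 0
G(10) = mex{0,0,2} = 1
G(11) = mex{1,1,0} = 2
G(12) = mex{2,0,1} = 3
G(13) = mex{3,1,0} = 2
G(14) = mex{2,2,1} = 0
G(15) = mex{0,3,2} = 1
G(16) = mex{1,2,3} = 0
G(17) = mex{0,0,2} = 1
G(18) = mex{1,1,0} = 2
G(19) = mex{2,0,1} = 3
G(20) = mex{3,1,0} = 2
G(21) = mex{2,2,1} = 0
G(22) = mex{0,3,2} = 1
G(23) = mex{1,2,3} = 0
G(24) = mex{0,0,2} = 1
G(25) = mex{1,1,0} = 2
G(26) = mex{2,0,1} = 3
G(27) = mex{3,1,0} = 2
G(28) = mex{2,2,1} = 0
G(29) = mex{0,3,2} = 1
G(30) = mex{1,2,3} = 0
G(31) = mex{0,0,2} = 1
G(32) = mex{1,1,0} = 2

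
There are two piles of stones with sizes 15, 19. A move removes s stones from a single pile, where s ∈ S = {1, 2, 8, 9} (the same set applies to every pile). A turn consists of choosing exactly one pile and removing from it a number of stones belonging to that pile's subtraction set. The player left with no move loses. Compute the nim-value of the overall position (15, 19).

1

All piles use S = {1, 2, 8, 9}:
G(0) = 0
G(1) = mex{0} = 1
G(2) = mex{1,0} = 2
G(3) = mex{2,1} = 0
G(4) = mex{0,2} = 1
G(5) = mex{1,0} = 2
G(6) = mex{2,1} = 0
G(7) = mex{0,2} = 1
G(8) = mex{1,0,0} = 2
G(9) = mex{2,1,1,0} = 3
G(10) = mex{3,2,2,1} = 0
G(11) = mex{0,3,0,2} = 1
G(12) = mex{1,0,1,0} = 2
G(13) = mex{2,1,2,1} = 0
G(14) = mex{0,2,0,2} = 1
G(15) = mex{1,0,1,0} = 2
G(16) = mex{2,1,2,1} = 0
G(17) = mex{0,2,3,2} = 1
G(18) = mex{1,0,0,3} = 2
G(19) = mex{2,1,1,0} = 3
Pile A: G(15) = 2.
Pile B: G(19) = 3.
Combined Grundy value = 2 ⊕ 3 = 1.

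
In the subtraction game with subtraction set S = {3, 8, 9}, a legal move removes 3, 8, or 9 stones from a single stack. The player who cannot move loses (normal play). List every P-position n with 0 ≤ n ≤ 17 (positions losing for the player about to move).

n :  0  1  2  3  4  5  6  7  8  9 10 11 12 13 14 15 16 17
G :  0  0  0  1  1  1  0  0  2  1  1  3  0  0  2  1  1  0
P-positions are exactly the n with G(n) = 0.

0, 1, 2, 6, 7, 12, 13, 17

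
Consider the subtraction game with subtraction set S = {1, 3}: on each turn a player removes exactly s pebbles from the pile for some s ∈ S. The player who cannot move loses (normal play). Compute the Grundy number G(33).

n :  0  1  2  3  4  5  6  7  8  9 10 11 12 13 14 15 16 17 18 19 20 21 22 23 24 25 26 27 28 29 30 31 32 33
G :  0  1  0  1  0  1  0  1  0  1  0  1  0  1  0  1  0  1  0  1  0  1  0  1  0  1  0  1  0  1  0  1  0  1

1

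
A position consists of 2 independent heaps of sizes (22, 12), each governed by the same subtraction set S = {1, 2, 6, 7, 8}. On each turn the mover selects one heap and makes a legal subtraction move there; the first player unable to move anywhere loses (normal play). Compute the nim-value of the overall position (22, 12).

All heaps use S = {1, 2, 6, 7, 8}:
G(0) = 0
G(1) = mex{0} = 1
G(2) = mex{1,0} = 2
G(3) = mex{2,1} = 0
G(4) = mex{0,2} = 1
G(5) = mex{1,0} = 2
G(6) = mex{2,1,0} = 3
G(7) = mex{3,2,1,0} = 4
G(8) = mex{4,3,2,1,0} = 5
G(9) = mex{5,4,0,2,1} = 3
G(10) = mex{3,5,1,0,2} = 4
G(11) = mex{4,3,2,1,0} = 5
G(12) = mex{5,4,3,2,1} = 0
G(13) = mex{0,5,4,3,2} = 1
G(14) = mex{1,0,5,4,3} = 2
G(15) = mex{2,1,3,5,4} = 0
G(16) = mex{0,2,4,3,5} = 1
G(17) = mex{1,0,5,4,3} = 2
G(18) = mex{2,1,0,5,4} = 3
G(19) = mex{3,2,1,0,5} = 4
G(20) = mex{4,3,2,1,0} = 5
G(21) = mex{5,4,0,2,1} = 3
G(22) = mex{3,5,1,0,2} = 4
Heap A: G(22) = 4.
Heap B: G(12) = 0.
Combined Grundy value = 4 ⊕ 0 = 4.

4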